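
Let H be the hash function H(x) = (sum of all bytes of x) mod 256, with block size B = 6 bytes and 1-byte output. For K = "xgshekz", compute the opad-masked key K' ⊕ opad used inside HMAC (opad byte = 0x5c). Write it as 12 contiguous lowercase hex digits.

Key "xgshekz" = 78 67 73 68 65 6b 7a is 7 bytes > B = 6, so hash it first: H(key) = 04, then zero-pad to 6 bytes: K' = 04 00 00 00 00 00.
XOR each byte with 0x5c: 04⊕5c=58, 00⊕5c=5c, 00⊕5c=5c, 00⊕5c=5c, 00⊕5c=5c, 00⊕5c=5c.

585c5c5c5c5c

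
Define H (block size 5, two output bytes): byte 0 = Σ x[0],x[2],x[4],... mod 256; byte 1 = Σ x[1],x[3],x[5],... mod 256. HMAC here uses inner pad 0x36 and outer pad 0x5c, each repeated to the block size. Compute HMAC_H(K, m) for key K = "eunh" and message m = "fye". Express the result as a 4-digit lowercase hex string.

Key "eunh" = 65 75 6e 68 is 4 bytes ≤ B = 5; zero-pad to 5 bytes: K' = 65 75 6e 68 00.
K' ⊕ ipad = 53 43 58 5e 36.  K' ⊕ opad = 39 29 32 34 5c.
Inner input = (K'⊕ipad) ∥ m = 53 43 58 5e 36 ∥ 66 79 65.
Inner hash: even-index sum = 346 mod 256 = 90; odd-index sum = 364 mod 256 = 108 → 5a 6c.
Outer input = (K'⊕opad) ∥ inner = 39 29 32 34 5c ∥ 5a 6c.
Outer hash (tag): even-index sum = 307 mod 256 = 51; odd-index sum = 183 mod 256 = 183 → 33 b7.

33b7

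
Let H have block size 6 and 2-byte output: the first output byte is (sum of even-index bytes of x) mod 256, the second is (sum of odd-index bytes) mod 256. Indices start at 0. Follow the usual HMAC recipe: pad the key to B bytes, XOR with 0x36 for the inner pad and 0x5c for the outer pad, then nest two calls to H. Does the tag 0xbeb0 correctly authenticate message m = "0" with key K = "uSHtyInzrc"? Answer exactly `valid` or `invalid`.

Key "uSHtyInzrc" = 75 53 48 74 79 49 6e 7a 72 63 is 10 bytes > B = 6, so hash it first: H(key) = 16 ed, then zero-pad to 6 bytes: K' = 16 ed 00 00 00 00.
K' ⊕ ipad = 20 db 36 36 36 36; K' ⊕ opad = 4a b1 5c 5c 5c 5c.
Inner hash: even-index sum = 188 mod 256 = 188; odd-index sum = 327 mod 256 = 71 → bc 47.
Outer hash (recomputed tag): even-index sum = 446 mod 256 = 190; odd-index sum = 432 mod 256 = 176 → be b0.
Recomputed tag = beb0; claimed = beb0 → match.

valid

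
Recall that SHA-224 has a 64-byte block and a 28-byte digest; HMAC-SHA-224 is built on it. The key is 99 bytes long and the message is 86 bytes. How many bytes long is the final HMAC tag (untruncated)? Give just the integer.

28

The tag is one SHA-224 digest: 28 bytes.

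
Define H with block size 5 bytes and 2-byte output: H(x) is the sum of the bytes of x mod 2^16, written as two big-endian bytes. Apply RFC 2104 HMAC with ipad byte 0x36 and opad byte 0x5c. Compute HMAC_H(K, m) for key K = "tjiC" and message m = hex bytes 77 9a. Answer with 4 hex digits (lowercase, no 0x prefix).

01c9

Key "tjiC" = 74 6a 69 43 is 4 bytes ≤ B = 5; zero-pad to 5 bytes: K' = 74 6a 69 43 00.
K' ⊕ ipad = 42 5c 5f 75 36.  K' ⊕ opad = 28 36 35 1f 5c.
Inner input = (K'⊕ipad) ∥ m = 42 5c 5f 75 36 ∥ 77 9a.
Inner hash: sum = 66+92+95+117+54+119+154 = 697 → 02 b9.
Outer input = (K'⊕opad) ∥ inner = 28 36 35 1f 5c ∥ 02 b9.
Outer hash (tag): sum = 40+54+53+31+92+2+185 = 457 → 01 c9.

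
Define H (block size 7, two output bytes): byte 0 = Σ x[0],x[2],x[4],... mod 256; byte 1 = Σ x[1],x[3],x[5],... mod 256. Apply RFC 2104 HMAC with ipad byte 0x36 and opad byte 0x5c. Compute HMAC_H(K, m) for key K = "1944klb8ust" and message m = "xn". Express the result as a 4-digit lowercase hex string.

f1cd

Key "1944klb8ust" = 31 39 34 34 6b 6c 62 38 75 73 74 is 11 bytes > B = 7, so hash it first: H(key) = 1b 84, then zero-pad to 7 bytes: K' = 1b 84 00 00 00 00 00.
K' ⊕ ipad = 2d b2 36 36 36 36 36.  K' ⊕ opad = 47 d8 5c 5c 5c 5c 5c.
Inner input = (K'⊕ipad) ∥ m = 2d b2 36 36 36 36 36 ∥ 78 6e.
Inner hash: even-index sum = 317 mod 256 = 61; odd-index sum = 406 mod 256 = 150 → 3d 96.
Outer input = (K'⊕opad) ∥ inner = 47 d8 5c 5c 5c 5c 5c ∥ 3d 96.
Outer hash (tag): even-index sum = 497 mod 256 = 241; odd-index sum = 461 mod 256 = 205 → f1 cd.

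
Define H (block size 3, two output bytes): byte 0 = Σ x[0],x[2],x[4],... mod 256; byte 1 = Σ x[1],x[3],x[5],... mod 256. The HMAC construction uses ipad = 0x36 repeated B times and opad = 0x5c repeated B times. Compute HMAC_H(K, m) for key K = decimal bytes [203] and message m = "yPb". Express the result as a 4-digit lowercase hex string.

Key decimal bytes [203] = cb is 1 byte ≤ B = 3; zero-pad to 3 bytes: K' = cb 00 00.
K' ⊕ ipad = fd 36 36.  K' ⊕ opad = 97 5c 5c.
Inner input = (K'⊕ipad) ∥ m = fd 36 36 ∥ 79 50 62.
Inner hash: even-index sum = 387 mod 256 = 131; odd-index sum = 273 mod 256 = 17 → 83 11.
Outer input = (K'⊕opad) ∥ inner = 97 5c 5c ∥ 83 11.
Outer hash (tag): even-index sum = 260 mod 256 = 4; odd-index sum = 223 mod 256 = 223 → 04 df.

04df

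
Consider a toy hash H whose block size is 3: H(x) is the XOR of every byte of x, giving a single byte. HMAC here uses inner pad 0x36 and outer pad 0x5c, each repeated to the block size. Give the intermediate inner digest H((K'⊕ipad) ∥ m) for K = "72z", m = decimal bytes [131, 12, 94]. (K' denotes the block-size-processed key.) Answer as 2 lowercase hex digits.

98

Key "72z" = 37 32 7a is exactly B = 3 bytes: K' = 37 32 7a.
K' ⊕ ipad = 01 04 4c.
Inner input = 01 04 4c ∥ 83 0c 5e.
Inner hash: XOR 01⊕04⊕4c⊕83⊕0c⊕5e = 98.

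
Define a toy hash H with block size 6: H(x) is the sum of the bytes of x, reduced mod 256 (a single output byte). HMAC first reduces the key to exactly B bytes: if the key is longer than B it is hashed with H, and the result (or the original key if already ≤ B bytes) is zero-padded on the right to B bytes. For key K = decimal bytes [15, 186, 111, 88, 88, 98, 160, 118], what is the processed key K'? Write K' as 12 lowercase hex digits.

|K| = 8 > B = 6, so first hash the key.
H(K): sum = 15+186+111+88+88+98+160+118 = 864; mod 256 = 96 → 60.
Zero-pad H(K) = 60 to 6 bytes: K' = 60 00 00 00 00 00.

600000000000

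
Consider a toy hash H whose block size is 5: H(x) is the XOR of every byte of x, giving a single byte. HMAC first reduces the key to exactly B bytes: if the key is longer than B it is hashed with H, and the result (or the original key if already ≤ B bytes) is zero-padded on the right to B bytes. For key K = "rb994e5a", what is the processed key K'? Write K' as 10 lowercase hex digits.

|K| = 8 > B = 5, so first hash the key.
H(K): XOR 72⊕62⊕39⊕39⊕34⊕65⊕35⊕61 = 15.
Zero-pad H(K) = 15 to 5 bytes: K' = 15 00 00 00 00.

1500000000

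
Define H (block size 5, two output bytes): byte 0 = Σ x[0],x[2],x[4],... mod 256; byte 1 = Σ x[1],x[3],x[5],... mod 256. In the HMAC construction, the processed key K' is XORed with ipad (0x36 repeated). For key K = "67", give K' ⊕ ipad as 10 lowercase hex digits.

0001363636

Key "67" = 36 37 is 2 bytes ≤ B = 5; zero-pad to 5 bytes: K' = 36 37 00 00 00.
XOR each byte with 0x36: 36⊕36=00, 37⊕36=01, 00⊕36=36, 00⊕36=36, 00⊕36=36.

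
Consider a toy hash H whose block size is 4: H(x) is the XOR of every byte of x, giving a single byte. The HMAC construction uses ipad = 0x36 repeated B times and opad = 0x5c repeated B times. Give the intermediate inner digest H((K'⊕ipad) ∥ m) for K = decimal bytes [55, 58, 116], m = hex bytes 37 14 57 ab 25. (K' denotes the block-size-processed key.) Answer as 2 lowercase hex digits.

Key decimal bytes [55, 58, 116] = 37 3a 74 is 3 bytes ≤ B = 4; zero-pad to 4 bytes: K' = 37 3a 74 00.
K' ⊕ ipad = 01 0c 42 36.
Inner input = 01 0c 42 36 ∥ 37 14 57 ab 25.
Inner hash: XOR 01⊕0c⊕42⊕36⊕37⊕14⊕57⊕ab⊕25 = 83.

83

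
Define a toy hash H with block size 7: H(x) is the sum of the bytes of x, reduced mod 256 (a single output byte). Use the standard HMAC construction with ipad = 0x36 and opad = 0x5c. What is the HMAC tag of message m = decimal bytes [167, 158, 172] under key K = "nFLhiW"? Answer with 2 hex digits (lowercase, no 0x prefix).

Key "nFLhiW" = 6e 46 4c 68 69 57 is 6 bytes ≤ B = 7; zero-pad to 7 bytes: K' = 6e 46 4c 68 69 57 00.
K' ⊕ ipad = 58 70 7a 5e 5f 61 36.  K' ⊕ opad = 32 1a 10 34 35 0b 5c.
Inner input = (K'⊕ipad) ∥ m = 58 70 7a 5e 5f 61 36 ∥ a7 9e ac.
Inner hash: sum = 88+112+122+94+95+97+54+167+158+172 = 1159; mod 256 = 135 → 87.
Outer input = (K'⊕opad) ∥ inner = 32 1a 10 34 35 0b 5c ∥ 87.
Outer hash (tag): sum = 50+26+16+52+53+11+92+135 = 435; mod 256 = 179 → b3.

b3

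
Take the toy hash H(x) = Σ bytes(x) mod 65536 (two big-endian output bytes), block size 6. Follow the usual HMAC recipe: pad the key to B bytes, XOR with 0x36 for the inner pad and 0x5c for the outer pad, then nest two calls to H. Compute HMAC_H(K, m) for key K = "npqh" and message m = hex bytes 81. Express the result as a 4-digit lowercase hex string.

Key "npqh" = 6e 70 71 68 is 4 bytes ≤ B = 6; zero-pad to 6 bytes: K' = 6e 70 71 68 00 00.
K' ⊕ ipad = 58 46 47 5e 36 36.  K' ⊕ opad = 32 2c 2d 34 5c 5c.
Inner input = (K'⊕ipad) ∥ m = 58 46 47 5e 36 36 ∥ 81.
Inner hash: sum = 88+70+71+94+54+54+129 = 560 → 02 30.
Outer input = (K'⊕opad) ∥ inner = 32 2c 2d 34 5c 5c ∥ 02 30.
Outer hash (tag): sum = 50+44+45+52+92+92+2+48 = 425 → 01 a9.

01a9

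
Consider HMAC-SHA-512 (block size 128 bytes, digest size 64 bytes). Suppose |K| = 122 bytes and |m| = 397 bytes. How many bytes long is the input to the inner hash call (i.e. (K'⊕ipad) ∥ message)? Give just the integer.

525

Key is 122 ≤ 128 bytes, zero-padded: |K'| = 128.
Inner input = (K'⊕ipad) ∥ m → 128 + 397 = 525 bytes.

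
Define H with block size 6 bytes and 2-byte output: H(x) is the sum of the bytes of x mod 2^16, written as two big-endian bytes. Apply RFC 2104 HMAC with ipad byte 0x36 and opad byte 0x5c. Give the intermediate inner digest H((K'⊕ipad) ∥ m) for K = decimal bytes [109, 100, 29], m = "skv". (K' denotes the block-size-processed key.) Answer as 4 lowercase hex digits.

Key decimal bytes [109, 100, 29] = 6d 64 1d is 3 bytes ≤ B = 6; zero-pad to 6 bytes: K' = 6d 64 1d 00 00 00.
K' ⊕ ipad = 5b 52 2b 36 36 36.
Inner input = 5b 52 2b 36 36 36 ∥ 73 6b 76.
Inner hash: sum = 91+82+43+54+54+54+115+107+118 = 718 → 02 ce.

02ce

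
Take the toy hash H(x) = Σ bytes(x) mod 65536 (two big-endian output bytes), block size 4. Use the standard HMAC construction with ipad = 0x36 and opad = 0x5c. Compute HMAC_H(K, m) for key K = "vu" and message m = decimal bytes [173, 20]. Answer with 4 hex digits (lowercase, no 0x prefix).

Key "vu" = 76 75 is 2 bytes ≤ B = 4; zero-pad to 4 bytes: K' = 76 75 00 00.
K' ⊕ ipad = 40 43 36 36.  K' ⊕ opad = 2a 29 5c 5c.
Inner input = (K'⊕ipad) ∥ m = 40 43 36 36 ∥ ad 14.
Inner hash: sum = 64+67+54+54+173+20 = 432 → 01 b0.
Outer input = (K'⊕opad) ∥ inner = 2a 29 5c 5c ∥ 01 b0.
Outer hash (tag): sum = 42+41+92+92+1+176 = 444 → 01 bc.

01bc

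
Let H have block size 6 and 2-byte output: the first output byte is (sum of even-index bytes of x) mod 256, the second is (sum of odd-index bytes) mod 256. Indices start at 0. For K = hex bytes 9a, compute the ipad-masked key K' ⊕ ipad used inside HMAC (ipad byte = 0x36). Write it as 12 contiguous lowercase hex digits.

ac3636363636

Key hex bytes 9a is 1 byte ≤ B = 6; zero-pad to 6 bytes: K' = 9a 00 00 00 00 00.
XOR each byte with 0x36: 9a⊕36=ac, 00⊕36=36, 00⊕36=36, 00⊕36=36, 00⊕36=36, 00⊕36=36.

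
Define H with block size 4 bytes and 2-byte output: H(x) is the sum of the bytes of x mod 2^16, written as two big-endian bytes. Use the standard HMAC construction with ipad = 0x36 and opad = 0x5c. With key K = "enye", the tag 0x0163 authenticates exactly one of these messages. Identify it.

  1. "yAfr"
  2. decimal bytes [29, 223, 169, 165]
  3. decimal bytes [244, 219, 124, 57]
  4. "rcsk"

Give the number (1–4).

2

Key "enye" = 65 6e 79 65 is exactly B = 4 bytes: K' = 65 6e 79 65.
K' ⊕ ipad = 53 58 4f 53; K' ⊕ opad = 39 32 25 39.
m1: inner = H(53 58 4f 53 79 41 66 72) = 02 df; tag = H(39 32 25 39 02 df) = 01aa
m2: inner = H(53 58 4f 53 1d df a9 a5) = 03 97; tag = H(39 32 25 39 03 97) = 0163 ← matches
m3: inner = H(53 58 4f 53 f4 db 7c 39) = 03 d1; tag = H(39 32 25 39 03 d1) = 019d
m4: inner = H(53 58 4f 53 72 63 73 6b) = 03 00; tag = H(39 32 25 39 03 00) = 00cc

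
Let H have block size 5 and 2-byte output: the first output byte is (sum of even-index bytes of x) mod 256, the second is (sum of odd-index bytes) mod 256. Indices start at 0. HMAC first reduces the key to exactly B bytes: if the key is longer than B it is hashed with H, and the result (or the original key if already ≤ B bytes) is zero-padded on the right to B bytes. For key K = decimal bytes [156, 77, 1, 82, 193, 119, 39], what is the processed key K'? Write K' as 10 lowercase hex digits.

8516000000

|K| = 7 > B = 5, so first hash the key.
H(K): even-index sum = 389 mod 256 = 133; odd-index sum = 278 mod 256 = 22 → 85 16.
Zero-pad H(K) = 85 16 to 5 bytes: K' = 85 16 00 00 00.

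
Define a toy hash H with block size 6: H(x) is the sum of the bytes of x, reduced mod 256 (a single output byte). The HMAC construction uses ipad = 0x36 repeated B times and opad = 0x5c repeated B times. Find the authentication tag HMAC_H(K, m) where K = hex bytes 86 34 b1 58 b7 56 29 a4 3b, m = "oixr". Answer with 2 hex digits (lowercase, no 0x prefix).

Key hex bytes 86 34 b1 58 b7 56 29 a4 3b is 9 bytes > B = 6, so hash it first: H(key) = d8, then zero-pad to 6 bytes: K' = d8 00 00 00 00 00.
K' ⊕ ipad = ee 36 36 36 36 36.  K' ⊕ opad = 84 5c 5c 5c 5c 5c.
Inner input = (K'⊕ipad) ∥ m = ee 36 36 36 36 36 ∥ 6f 69 78 72.
Inner hash: sum = 238+54+54+54+54+54+111+105+120+114 = 958; mod 256 = 190 → be.
Outer input = (K'⊕opad) ∥ inner = 84 5c 5c 5c 5c 5c ∥ be.
Outer hash (tag): sum = 132+92+92+92+92+92+190 = 782; mod 256 = 14 → 0e.

0e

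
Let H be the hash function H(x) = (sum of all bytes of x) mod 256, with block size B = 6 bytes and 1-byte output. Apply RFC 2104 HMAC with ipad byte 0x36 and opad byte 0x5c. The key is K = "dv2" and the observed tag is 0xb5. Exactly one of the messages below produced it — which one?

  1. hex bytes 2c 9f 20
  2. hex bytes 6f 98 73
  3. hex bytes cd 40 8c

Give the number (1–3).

Key "dv2" = 64 76 32 is 3 bytes ≤ B = 6; zero-pad to 6 bytes: K' = 64 76 32 00 00 00.
K' ⊕ ipad = 52 40 04 36 36 36; K' ⊕ opad = 38 2a 6e 5c 5c 5c.
m1: inner = H(52 40 04 36 36 36 2c 9f 20) = 23; tag = H(38 2a 6e 5c 5c 5c 23) = 07
m2: inner = H(52 40 04 36 36 36 6f 98 73) = b2; tag = H(38 2a 6e 5c 5c 5c b2) = 96
m3: inner = H(52 40 04 36 36 36 cd 40 8c) = d1; tag = H(38 2a 6e 5c 5c 5c d1) = b5 ← matches

3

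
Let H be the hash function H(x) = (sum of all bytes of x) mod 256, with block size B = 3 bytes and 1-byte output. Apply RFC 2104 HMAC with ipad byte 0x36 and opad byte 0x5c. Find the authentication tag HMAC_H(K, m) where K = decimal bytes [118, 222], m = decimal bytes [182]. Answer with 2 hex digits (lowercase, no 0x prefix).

Key decimal bytes [118, 222] = 76 de is 2 bytes ≤ B = 3; zero-pad to 3 bytes: K' = 76 de 00.
K' ⊕ ipad = 40 e8 36.  K' ⊕ opad = 2a 82 5c.
Inner input = (K'⊕ipad) ∥ m = 40 e8 36 ∥ b6.
Inner hash: sum = 64+232+54+182 = 532; mod 256 = 20 → 14.
Outer input = (K'⊕opad) ∥ inner = 2a 82 5c ∥ 14.
Outer hash (tag): sum = 42+130+92+20 = 284; mod 256 = 28 → 1c.

1c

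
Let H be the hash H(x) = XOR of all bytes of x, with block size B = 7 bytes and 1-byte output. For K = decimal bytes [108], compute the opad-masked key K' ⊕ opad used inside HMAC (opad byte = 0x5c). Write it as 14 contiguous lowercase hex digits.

305c5c5c5c5c5c

Key decimal bytes [108] = 6c is 1 byte ≤ B = 7; zero-pad to 7 bytes: K' = 6c 00 00 00 00 00 00.
XOR each byte with 0x5c: 6c⊕5c=30, 00⊕5c=5c, 00⊕5c=5c, 00⊕5c=5c, 00⊕5c=5c, 00⊕5c=5c, 00⊕5c=5c.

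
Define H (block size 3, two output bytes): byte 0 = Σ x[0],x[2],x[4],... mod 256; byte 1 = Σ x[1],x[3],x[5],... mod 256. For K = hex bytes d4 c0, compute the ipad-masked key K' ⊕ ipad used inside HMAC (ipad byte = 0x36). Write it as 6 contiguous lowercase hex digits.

e2f636

Key hex bytes d4 c0 is 2 bytes ≤ B = 3; zero-pad to 3 bytes: K' = d4 c0 00.
XOR each byte with 0x36: d4⊕36=e2, c0⊕36=f6, 00⊕36=36.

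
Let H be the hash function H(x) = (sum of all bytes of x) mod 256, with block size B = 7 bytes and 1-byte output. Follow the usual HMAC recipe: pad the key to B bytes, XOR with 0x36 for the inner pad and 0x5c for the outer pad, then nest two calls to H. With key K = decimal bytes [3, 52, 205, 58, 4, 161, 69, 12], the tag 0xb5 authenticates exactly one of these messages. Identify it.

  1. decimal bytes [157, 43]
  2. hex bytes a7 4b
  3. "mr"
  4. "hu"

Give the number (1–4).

3

Key decimal bytes [3, 52, 205, 58, 4, 161, 69, 12] = 03 34 cd 3a 04 a1 45 0c is 8 bytes > B = 7, so hash it first: H(key) = 34, then zero-pad to 7 bytes: K' = 34 00 00 00 00 00 00.
K' ⊕ ipad = 02 36 36 36 36 36 36; K' ⊕ opad = 68 5c 5c 5c 5c 5c 5c.
m1: inner = H(02 36 36 36 36 36 36 9d 2b) = 0e; tag = H(68 5c 5c 5c 5c 5c 5c 0e) = 9e
m2: inner = H(02 36 36 36 36 36 36 a7 4b) = 38; tag = H(68 5c 5c 5c 5c 5c 5c 38) = c8
m3: inner = H(02 36 36 36 36 36 36 6d 72) = 25; tag = H(68 5c 5c 5c 5c 5c 5c 25) = b5 ← matches
m4: inner = H(02 36 36 36 36 36 36 68 75) = 23; tag = H(68 5c 5c 5c 5c 5c 5c 23) = b3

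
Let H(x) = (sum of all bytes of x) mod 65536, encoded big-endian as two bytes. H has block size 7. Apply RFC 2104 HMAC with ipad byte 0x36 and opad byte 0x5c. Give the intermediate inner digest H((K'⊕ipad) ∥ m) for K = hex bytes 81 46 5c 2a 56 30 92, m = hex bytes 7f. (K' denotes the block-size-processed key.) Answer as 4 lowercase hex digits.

0336

Key hex bytes 81 46 5c 2a 56 30 92 is exactly B = 7 bytes: K' = 81 46 5c 2a 56 30 92.
K' ⊕ ipad = b7 70 6a 1c 60 06 a4.
Inner input = b7 70 6a 1c 60 06 a4 ∥ 7f.
Inner hash: sum = 183+112+106+28+96+6+164+127 = 822 → 03 36.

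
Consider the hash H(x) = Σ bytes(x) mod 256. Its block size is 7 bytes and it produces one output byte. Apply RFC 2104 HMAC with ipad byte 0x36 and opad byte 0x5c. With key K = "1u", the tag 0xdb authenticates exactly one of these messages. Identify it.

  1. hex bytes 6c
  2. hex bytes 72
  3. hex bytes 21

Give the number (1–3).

Key "1u" = 31 75 is 2 bytes ≤ B = 7; zero-pad to 7 bytes: K' = 31 75 00 00 00 00 00.
K' ⊕ ipad = 07 43 36 36 36 36 36; K' ⊕ opad = 6d 29 5c 5c 5c 5c 5c.
m1: inner = H(07 43 36 36 36 36 36 6c) = c4; tag = H(6d 29 5c 5c 5c 5c 5c c4) = 26
m2: inner = H(07 43 36 36 36 36 36 72) = ca; tag = H(6d 29 5c 5c 5c 5c 5c ca) = 2c
m3: inner = H(07 43 36 36 36 36 36 21) = 79; tag = H(6d 29 5c 5c 5c 5c 5c 79) = db ← matches

3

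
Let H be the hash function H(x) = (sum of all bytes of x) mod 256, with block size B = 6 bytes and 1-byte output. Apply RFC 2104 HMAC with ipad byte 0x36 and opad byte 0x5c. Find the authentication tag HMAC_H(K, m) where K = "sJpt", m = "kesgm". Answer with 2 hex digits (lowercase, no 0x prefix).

Key "sJpt" = 73 4a 70 74 is 4 bytes ≤ B = 6; zero-pad to 6 bytes: K' = 73 4a 70 74 00 00.
K' ⊕ ipad = 45 7c 46 42 36 36.  K' ⊕ opad = 2f 16 2c 28 5c 5c.
Inner input = (K'⊕ipad) ∥ m = 45 7c 46 42 36 36 ∥ 6b 65 73 67 6d.
Inner hash: sum = 69+124+70+66+54+54+107+101+115+103+109 = 972; mod 256 = 204 → cc.
Outer input = (K'⊕opad) ∥ inner = 2f 16 2c 28 5c 5c ∥ cc.
Outer hash (tag): sum = 47+22+44+40+92+92+204 = 541; mod 256 = 29 → 1d.

1d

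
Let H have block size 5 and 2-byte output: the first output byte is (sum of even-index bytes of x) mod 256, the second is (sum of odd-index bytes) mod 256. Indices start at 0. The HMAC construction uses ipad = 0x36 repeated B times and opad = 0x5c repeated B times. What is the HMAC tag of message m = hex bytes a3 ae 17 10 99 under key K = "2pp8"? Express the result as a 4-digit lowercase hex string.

Key "2pp8" = 32 70 70 38 is 4 bytes ≤ B = 5; zero-pad to 5 bytes: K' = 32 70 70 38 00.
K' ⊕ ipad = 04 46 46 0e 36.  K' ⊕ opad = 6e 2c 2c 64 5c.
Inner input = (K'⊕ipad) ∥ m = 04 46 46 0e 36 ∥ a3 ae 17 10 99.
Inner hash: even-index sum = 318 mod 256 = 62; odd-index sum = 423 mod 256 = 167 → 3e a7.
Outer input = (K'⊕opad) ∥ inner = 6e 2c 2c 64 5c ∥ 3e a7.
Outer hash (tag): even-index sum = 413 mod 256 = 157; odd-index sum = 206 mod 256 = 206 → 9d ce.

9dce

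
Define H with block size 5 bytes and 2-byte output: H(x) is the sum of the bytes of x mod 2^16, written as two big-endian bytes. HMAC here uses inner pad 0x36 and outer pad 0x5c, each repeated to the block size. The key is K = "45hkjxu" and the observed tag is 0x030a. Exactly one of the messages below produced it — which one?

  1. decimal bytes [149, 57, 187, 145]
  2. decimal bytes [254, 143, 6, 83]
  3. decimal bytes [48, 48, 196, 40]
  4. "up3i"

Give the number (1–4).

Key "45hkjxu" = 34 35 68 6b 6a 78 75 is 7 bytes > B = 5, so hash it first: H(key) = 02 93, then zero-pad to 5 bytes: K' = 02 93 00 00 00.
K' ⊕ ipad = 34 a5 36 36 36; K' ⊕ opad = 5e cf 5c 5c 5c.
m1: inner = H(34 a5 36 36 36 95 39 bb 91) = 03 95; tag = H(5e cf 5c 5c 5c 03 95) = 02d9
m2: inner = H(34 a5 36 36 36 fe 8f 06 53) = 03 61; tag = H(5e cf 5c 5c 5c 03 61) = 02a5
m3: inner = H(34 a5 36 36 36 30 30 c4 28) = 02 c7; tag = H(5e cf 5c 5c 5c 02 c7) = 030a ← matches
m4: inner = H(34 a5 36 36 36 75 70 33 69) = 02 fc; tag = H(5e cf 5c 5c 5c 02 fc) = 033f

3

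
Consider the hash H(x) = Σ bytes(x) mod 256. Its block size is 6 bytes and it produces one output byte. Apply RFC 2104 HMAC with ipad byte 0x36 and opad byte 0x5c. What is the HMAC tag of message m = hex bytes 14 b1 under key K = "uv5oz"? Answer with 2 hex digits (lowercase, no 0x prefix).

Key "uv5oz" = 75 76 35 6f 7a is 5 bytes ≤ B = 6; zero-pad to 6 bytes: K' = 75 76 35 6f 7a 00.
K' ⊕ ipad = 43 40 03 59 4c 36.  K' ⊕ opad = 29 2a 69 33 26 5c.
Inner input = (K'⊕ipad) ∥ m = 43 40 03 59 4c 36 ∥ 14 b1.
Inner hash: sum = 67+64+3+89+76+54+20+177 = 550; mod 256 = 38 → 26.
Outer input = (K'⊕opad) ∥ inner = 29 2a 69 33 26 5c ∥ 26.
Outer hash (tag): sum = 41+42+105+51+38+92+38 = 407; mod 256 = 151 → 97.

97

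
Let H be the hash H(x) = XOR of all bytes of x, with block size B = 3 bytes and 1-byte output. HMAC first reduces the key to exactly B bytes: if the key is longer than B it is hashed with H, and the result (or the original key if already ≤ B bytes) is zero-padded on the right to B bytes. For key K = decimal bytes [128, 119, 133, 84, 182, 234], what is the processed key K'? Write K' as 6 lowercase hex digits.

7a0000

|K| = 6 > B = 3, so first hash the key.
H(K): XOR 80⊕77⊕85⊕54⊕b6⊕ea = 7a.
Zero-pad H(K) = 7a to 3 bytes: K' = 7a 00 00.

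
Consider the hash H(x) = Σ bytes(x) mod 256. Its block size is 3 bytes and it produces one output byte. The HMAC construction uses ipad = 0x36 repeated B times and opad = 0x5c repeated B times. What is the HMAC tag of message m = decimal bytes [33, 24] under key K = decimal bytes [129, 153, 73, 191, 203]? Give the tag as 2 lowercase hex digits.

e9

Key decimal bytes [129, 153, 73, 191, 203] = 81 99 49 bf cb is 5 bytes > B = 3, so hash it first: H(key) = ed, then zero-pad to 3 bytes: K' = ed 00 00.
K' ⊕ ipad = db 36 36.  K' ⊕ opad = b1 5c 5c.
Inner input = (K'⊕ipad) ∥ m = db 36 36 ∥ 21 18.
Inner hash: sum = 219+54+54+33+24 = 384; mod 256 = 128 → 80.
Outer input = (K'⊕opad) ∥ inner = b1 5c 5c ∥ 80.
Outer hash (tag): sum = 177+92+92+128 = 489; mod 256 = 233 → e9.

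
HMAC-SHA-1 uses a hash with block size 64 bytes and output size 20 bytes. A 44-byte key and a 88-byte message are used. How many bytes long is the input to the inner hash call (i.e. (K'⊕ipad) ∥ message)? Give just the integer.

Key is 44 ≤ 64 bytes, zero-padded: |K'| = 64.
Inner input = (K'⊕ipad) ∥ m → 64 + 88 = 152 bytes.

152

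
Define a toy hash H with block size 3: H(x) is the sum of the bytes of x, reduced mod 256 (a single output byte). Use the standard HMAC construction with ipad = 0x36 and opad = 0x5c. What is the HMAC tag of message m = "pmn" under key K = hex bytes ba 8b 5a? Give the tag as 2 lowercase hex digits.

c3

Key hex bytes ba 8b 5a is exactly B = 3 bytes: K' = ba 8b 5a.
K' ⊕ ipad = 8c bd 6c.  K' ⊕ opad = e6 d7 06.
Inner input = (K'⊕ipad) ∥ m = 8c bd 6c ∥ 70 6d 6e.
Inner hash: sum = 140+189+108+112+109+110 = 768; mod 256 = 0 → 00.
Outer input = (K'⊕opad) ∥ inner = e6 d7 06 ∥ 00.
Outer hash (tag): sum = 230+215+6+0 = 451; mod 256 = 195 → c3.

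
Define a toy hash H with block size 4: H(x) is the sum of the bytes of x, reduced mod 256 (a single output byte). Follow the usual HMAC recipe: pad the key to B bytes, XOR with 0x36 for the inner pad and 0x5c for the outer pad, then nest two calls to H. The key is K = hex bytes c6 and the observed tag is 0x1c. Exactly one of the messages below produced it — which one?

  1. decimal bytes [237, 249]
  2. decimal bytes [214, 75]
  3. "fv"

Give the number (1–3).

Key hex bytes c6 is 1 byte ≤ B = 4; zero-pad to 4 bytes: K' = c6 00 00 00.
K' ⊕ ipad = f0 36 36 36; K' ⊕ opad = 9a 5c 5c 5c.
m1: inner = H(f0 36 36 36 ed f9) = 78; tag = H(9a 5c 5c 5c 78) = 26
m2: inner = H(f0 36 36 36 d6 4b) = b3; tag = H(9a 5c 5c 5c b3) = 61
m3: inner = H(f0 36 36 36 66 76) = 6e; tag = H(9a 5c 5c 5c 6e) = 1c ← matches

3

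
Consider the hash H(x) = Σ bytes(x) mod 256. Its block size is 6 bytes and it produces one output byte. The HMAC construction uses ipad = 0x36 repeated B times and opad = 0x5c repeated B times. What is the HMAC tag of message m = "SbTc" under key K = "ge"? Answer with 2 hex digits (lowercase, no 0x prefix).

cc

Key "ge" = 67 65 is 2 bytes ≤ B = 6; zero-pad to 6 bytes: K' = 67 65 00 00 00 00.
K' ⊕ ipad = 51 53 36 36 36 36.  K' ⊕ opad = 3b 39 5c 5c 5c 5c.
Inner input = (K'⊕ipad) ∥ m = 51 53 36 36 36 36 ∥ 53 62 54 63.
Inner hash: sum = 81+83+54+54+54+54+83+98+84+99 = 744; mod 256 = 232 → e8.
Outer input = (K'⊕opad) ∥ inner = 3b 39 5c 5c 5c 5c ∥ e8.
Outer hash (tag): sum = 59+57+92+92+92+92+232 = 716; mod 256 = 204 → cc.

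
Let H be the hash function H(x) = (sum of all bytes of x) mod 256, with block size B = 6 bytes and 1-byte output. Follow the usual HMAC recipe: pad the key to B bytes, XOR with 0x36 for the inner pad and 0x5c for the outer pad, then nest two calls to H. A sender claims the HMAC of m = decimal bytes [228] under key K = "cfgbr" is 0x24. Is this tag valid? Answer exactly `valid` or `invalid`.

valid

Key "cfgbr" = 63 66 67 62 72 is 5 bytes ≤ B = 6; zero-pad to 6 bytes: K' = 63 66 67 62 72 00.
K' ⊕ ipad = 55 50 51 54 44 36; K' ⊕ opad = 3f 3a 3b 3e 2e 5c.
Inner hash: sum = 85+80+81+84+68+54+228 = 680; mod 256 = 168 → a8.
Outer hash (recomputed tag): sum = 63+58+59+62+46+92+168 = 548; mod 256 = 36 → 24.
Recomputed tag = 24; claimed = 24 → match.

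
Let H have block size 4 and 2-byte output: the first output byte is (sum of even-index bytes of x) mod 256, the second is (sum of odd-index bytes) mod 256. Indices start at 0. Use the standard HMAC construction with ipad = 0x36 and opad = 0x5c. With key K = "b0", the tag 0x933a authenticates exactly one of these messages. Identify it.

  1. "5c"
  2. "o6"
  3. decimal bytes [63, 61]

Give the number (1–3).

2

Key "b0" = 62 30 is 2 bytes ≤ B = 4; zero-pad to 4 bytes: K' = 62 30 00 00.
K' ⊕ ipad = 54 06 36 36; K' ⊕ opad = 3e 6c 5c 5c.
m1: inner = H(54 06 36 36 35 63) = bf 9f; tag = H(3e 6c 5c 5c bf 9f) = 5967
m2: inner = H(54 06 36 36 6f 36) = f9 72; tag = H(3e 6c 5c 5c f9 72) = 933a ← matches
m3: inner = H(54 06 36 36 3f 3d) = c9 79; tag = H(3e 6c 5c 5c c9 79) = 6341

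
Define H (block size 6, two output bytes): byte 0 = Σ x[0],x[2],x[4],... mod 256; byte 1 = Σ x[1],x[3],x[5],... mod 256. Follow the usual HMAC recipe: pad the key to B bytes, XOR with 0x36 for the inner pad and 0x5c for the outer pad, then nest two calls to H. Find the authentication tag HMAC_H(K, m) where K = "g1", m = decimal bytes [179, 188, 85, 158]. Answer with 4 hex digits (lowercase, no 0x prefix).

Key "g1" = 67 31 is 2 bytes ≤ B = 6; zero-pad to 6 bytes: K' = 67 31 00 00 00 00.
K' ⊕ ipad = 51 07 36 36 36 36.  K' ⊕ opad = 3b 6d 5c 5c 5c 5c.
Inner input = (K'⊕ipad) ∥ m = 51 07 36 36 36 36 ∥ b3 bc 55 9e.
Inner hash: even-index sum = 453 mod 256 = 197; odd-index sum = 461 mod 256 = 205 → c5 cd.
Outer input = (K'⊕opad) ∥ inner = 3b 6d 5c 5c 5c 5c ∥ c5 cd.
Outer hash (tag): even-index sum = 440 mod 256 = 184; odd-index sum = 498 mod 256 = 242 → b8 f2.

b8f2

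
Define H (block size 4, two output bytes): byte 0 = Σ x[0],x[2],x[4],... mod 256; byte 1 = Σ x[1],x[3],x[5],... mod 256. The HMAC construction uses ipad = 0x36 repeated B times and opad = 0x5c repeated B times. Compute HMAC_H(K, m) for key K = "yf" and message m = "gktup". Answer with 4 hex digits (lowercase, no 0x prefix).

51fc

Key "yf" = 79 66 is 2 bytes ≤ B = 4; zero-pad to 4 bytes: K' = 79 66 00 00.
K' ⊕ ipad = 4f 50 36 36.  K' ⊕ opad = 25 3a 5c 5c.
Inner input = (K'⊕ipad) ∥ m = 4f 50 36 36 ∥ 67 6b 74 75 70.
Inner hash: even-index sum = 464 mod 256 = 208; odd-index sum = 358 mod 256 = 102 → d0 66.
Outer input = (K'⊕opad) ∥ inner = 25 3a 5c 5c ∥ d0 66.
Outer hash (tag): even-index sum = 337 mod 256 = 81; odd-index sum = 252 mod 256 = 252 → 51 fc.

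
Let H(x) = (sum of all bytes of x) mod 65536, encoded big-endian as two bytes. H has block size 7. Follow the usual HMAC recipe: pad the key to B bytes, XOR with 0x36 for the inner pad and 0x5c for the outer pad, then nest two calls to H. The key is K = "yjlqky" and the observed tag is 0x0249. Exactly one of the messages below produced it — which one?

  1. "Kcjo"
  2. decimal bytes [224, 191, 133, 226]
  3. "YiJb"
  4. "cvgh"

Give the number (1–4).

Key "yjlqky" = 79 6a 6c 71 6b 79 is 6 bytes ≤ B = 7; zero-pad to 7 bytes: K' = 79 6a 6c 71 6b 79 00.
K' ⊕ ipad = 4f 5c 5a 47 5d 4f 36; K' ⊕ opad = 25 36 30 2d 37 25 5c.
m1: inner = H(4f 5c 5a 47 5d 4f 36 4b 63 6a 6f) = 03 b5; tag = H(25 36 30 2d 37 25 5c 03 b5) = 0228
m2: inner = H(4f 5c 5a 47 5d 4f 36 e0 bf 85 e2) = 05 34; tag = H(25 36 30 2d 37 25 5c 05 34) = 01a9
m3: inner = H(4f 5c 5a 47 5d 4f 36 59 69 4a 62) = 03 9c; tag = H(25 36 30 2d 37 25 5c 03 9c) = 020f
m4: inner = H(4f 5c 5a 47 5d 4f 36 63 76 67 68) = 03 d6; tag = H(25 36 30 2d 37 25 5c 03 d6) = 0249 ← matches

4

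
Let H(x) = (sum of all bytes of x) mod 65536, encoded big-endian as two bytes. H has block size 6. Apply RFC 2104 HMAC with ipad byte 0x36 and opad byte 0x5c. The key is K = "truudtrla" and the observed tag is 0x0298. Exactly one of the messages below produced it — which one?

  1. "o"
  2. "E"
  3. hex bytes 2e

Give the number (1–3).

Key "truudtrla" = 74 72 75 75 64 74 72 6c 61 is 9 bytes > B = 6, so hash it first: H(key) = 03 e7, then zero-pad to 6 bytes: K' = 03 e7 00 00 00 00.
K' ⊕ ipad = 35 d1 36 36 36 36; K' ⊕ opad = 5f bb 5c 5c 5c 5c.
m1: inner = H(35 d1 36 36 36 36 6f) = 02 4d; tag = H(5f bb 5c 5c 5c 5c 02 4d) = 02d9
m2: inner = H(35 d1 36 36 36 36 45) = 02 23; tag = H(5f bb 5c 5c 5c 5c 02 23) = 02af
m3: inner = H(35 d1 36 36 36 36 2e) = 02 0c; tag = H(5f bb 5c 5c 5c 5c 02 0c) = 0298 ← matches

3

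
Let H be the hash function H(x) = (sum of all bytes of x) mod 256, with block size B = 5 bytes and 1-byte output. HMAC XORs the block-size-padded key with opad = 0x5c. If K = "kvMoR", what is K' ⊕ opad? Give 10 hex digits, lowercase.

Key "kvMoR" = 6b 76 4d 6f 52 is exactly B = 5 bytes: K' = 6b 76 4d 6f 52.
XOR each byte with 0x5c: 6b⊕5c=37, 76⊕5c=2a, 4d⊕5c=11, 6f⊕5c=33, 52⊕5c=0e.

372a11330e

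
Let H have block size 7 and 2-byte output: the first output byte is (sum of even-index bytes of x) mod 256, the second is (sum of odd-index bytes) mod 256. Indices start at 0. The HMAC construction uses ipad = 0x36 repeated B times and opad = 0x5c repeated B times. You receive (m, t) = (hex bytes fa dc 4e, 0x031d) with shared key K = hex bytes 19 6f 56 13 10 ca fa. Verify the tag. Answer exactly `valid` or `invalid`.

Key hex bytes 19 6f 56 13 10 ca fa is exactly B = 7 bytes: K' = 19 6f 56 13 10 ca fa.
K' ⊕ ipad = 2f 59 60 25 26 fc cc; K' ⊕ opad = 45 33 0a 4f 4c 96 a6.
Inner hash: even-index sum = 605 mod 256 = 93; odd-index sum = 706 mod 256 = 194 → 5d c2.
Outer hash (recomputed tag): even-index sum = 515 mod 256 = 3; odd-index sum = 373 mod 256 = 117 → 03 75.
Recomputed tag = 0375; claimed = 031d → mismatch.

invalid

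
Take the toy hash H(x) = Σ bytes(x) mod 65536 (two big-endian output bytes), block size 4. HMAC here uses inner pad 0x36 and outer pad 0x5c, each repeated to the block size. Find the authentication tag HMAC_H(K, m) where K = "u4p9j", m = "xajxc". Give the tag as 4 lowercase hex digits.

0243

Key "u4p9j" = 75 34 70 39 6a is 5 bytes > B = 4, so hash it first: H(key) = 01 bc, then zero-pad to 4 bytes: K' = 01 bc 00 00.
K' ⊕ ipad = 37 8a 36 36.  K' ⊕ opad = 5d e0 5c 5c.
Inner input = (K'⊕ipad) ∥ m = 37 8a 36 36 ∥ 78 61 6a 78 63.
Inner hash: sum = 55+138+54+54+120+97+106+120+99 = 843 → 03 4b.
Outer input = (K'⊕opad) ∥ inner = 5d e0 5c 5c ∥ 03 4b.
Outer hash (tag): sum = 93+224+92+92+3+75 = 579 → 02 43.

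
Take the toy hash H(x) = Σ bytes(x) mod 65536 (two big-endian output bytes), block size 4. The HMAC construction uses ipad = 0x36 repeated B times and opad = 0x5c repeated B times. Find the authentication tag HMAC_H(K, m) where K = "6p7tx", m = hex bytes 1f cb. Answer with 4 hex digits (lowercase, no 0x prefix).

0238

Key "6p7tx" = 36 70 37 74 78 is 5 bytes > B = 4, so hash it first: H(key) = 01 c9, then zero-pad to 4 bytes: K' = 01 c9 00 00.
K' ⊕ ipad = 37 ff 36 36.  K' ⊕ opad = 5d 95 5c 5c.
Inner input = (K'⊕ipad) ∥ m = 37 ff 36 36 ∥ 1f cb.
Inner hash: sum = 55+255+54+54+31+203 = 652 → 02 8c.
Outer input = (K'⊕opad) ∥ inner = 5d 95 5c 5c ∥ 02 8c.
Outer hash (tag): sum = 93+149+92+92+2+140 = 568 → 02 38.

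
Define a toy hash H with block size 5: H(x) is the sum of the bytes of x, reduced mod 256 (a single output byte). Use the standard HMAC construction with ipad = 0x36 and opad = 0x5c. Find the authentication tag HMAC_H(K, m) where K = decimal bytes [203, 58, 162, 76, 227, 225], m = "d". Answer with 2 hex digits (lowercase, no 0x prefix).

Key decimal bytes [203, 58, 162, 76, 227, 225] = cb 3a a2 4c e3 e1 is 6 bytes > B = 5, so hash it first: H(key) = b7, then zero-pad to 5 bytes: K' = b7 00 00 00 00.
K' ⊕ ipad = 81 36 36 36 36.  K' ⊕ opad = eb 5c 5c 5c 5c.
Inner input = (K'⊕ipad) ∥ m = 81 36 36 36 36 ∥ 64.
Inner hash: sum = 129+54+54+54+54+100 = 445; mod 256 = 189 → bd.
Outer input = (K'⊕opad) ∥ inner = eb 5c 5c 5c 5c ∥ bd.
Outer hash (tag): sum = 235+92+92+92+92+189 = 792; mod 256 = 24 → 18.

18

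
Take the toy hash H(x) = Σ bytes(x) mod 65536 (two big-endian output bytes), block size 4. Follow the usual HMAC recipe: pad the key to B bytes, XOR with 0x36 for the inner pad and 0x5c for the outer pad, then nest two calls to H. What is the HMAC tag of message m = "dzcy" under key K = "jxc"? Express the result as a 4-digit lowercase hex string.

Key "jxc" = 6a 78 63 is 3 bytes ≤ B = 4; zero-pad to 4 bytes: K' = 6a 78 63 00.
K' ⊕ ipad = 5c 4e 55 36.  K' ⊕ opad = 36 24 3f 5c.
Inner input = (K'⊕ipad) ∥ m = 5c 4e 55 36 ∥ 64 7a 63 79.
Inner hash: sum = 92+78+85+54+100+122+99+121 = 751 → 02 ef.
Outer input = (K'⊕opad) ∥ inner = 36 24 3f 5c ∥ 02 ef.
Outer hash (tag): sum = 54+36+63+92+2+239 = 486 → 01 e6.

01e6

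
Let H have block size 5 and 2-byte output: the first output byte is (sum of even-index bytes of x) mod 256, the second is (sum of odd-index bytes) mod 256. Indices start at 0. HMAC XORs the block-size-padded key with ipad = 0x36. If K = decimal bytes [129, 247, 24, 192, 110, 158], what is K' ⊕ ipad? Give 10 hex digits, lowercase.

3163363636

Key decimal bytes [129, 247, 24, 192, 110, 158] = 81 f7 18 c0 6e 9e is 6 bytes > B = 5, so hash it first: H(key) = 07 55, then zero-pad to 5 bytes: K' = 07 55 00 00 00.
XOR each byte with 0x36: 07⊕36=31, 55⊕36=63, 00⊕36=36, 00⊕36=36, 00⊕36=36.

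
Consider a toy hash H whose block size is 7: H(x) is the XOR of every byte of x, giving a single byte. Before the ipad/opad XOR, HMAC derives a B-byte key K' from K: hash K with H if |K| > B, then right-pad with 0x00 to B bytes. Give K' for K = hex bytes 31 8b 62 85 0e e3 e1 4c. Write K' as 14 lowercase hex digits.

1d000000000000

|K| = 8 > B = 7, so first hash the key.
H(K): XOR 31⊕8b⊕62⊕85⊕0e⊕e3⊕e1⊕4c = 1d.
Zero-pad H(K) = 1d to 7 bytes: K' = 1d 00 00 00 00 00 00.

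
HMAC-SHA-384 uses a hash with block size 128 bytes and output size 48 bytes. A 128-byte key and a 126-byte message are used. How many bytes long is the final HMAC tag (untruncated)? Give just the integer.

48

The tag is one SHA-384 digest: 48 bytes.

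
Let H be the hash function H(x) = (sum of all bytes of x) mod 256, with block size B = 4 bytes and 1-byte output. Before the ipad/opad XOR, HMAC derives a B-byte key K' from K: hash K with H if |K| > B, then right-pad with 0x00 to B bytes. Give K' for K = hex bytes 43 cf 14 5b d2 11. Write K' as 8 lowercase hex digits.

|K| = 6 > B = 4, so first hash the key.
H(K): sum = 67+207+20+91+210+17 = 612; mod 256 = 100 → 64.
Zero-pad H(K) = 64 to 4 bytes: K' = 64 00 00 00.

64000000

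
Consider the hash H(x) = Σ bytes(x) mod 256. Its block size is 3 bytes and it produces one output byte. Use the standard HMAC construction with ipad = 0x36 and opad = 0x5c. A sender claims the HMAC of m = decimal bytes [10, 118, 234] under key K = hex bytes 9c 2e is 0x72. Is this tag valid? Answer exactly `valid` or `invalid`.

invalid

Key hex bytes 9c 2e is 2 bytes ≤ B = 3; zero-pad to 3 bytes: K' = 9c 2e 00.
K' ⊕ ipad = aa 18 36; K' ⊕ opad = c0 72 5c.
Inner hash: sum = 170+24+54+10+118+234 = 610; mod 256 = 98 → 62.
Outer hash (recomputed tag): sum = 192+114+92+98 = 496; mod 256 = 240 → f0.
Recomputed tag = f0; claimed = 72 → mismatch.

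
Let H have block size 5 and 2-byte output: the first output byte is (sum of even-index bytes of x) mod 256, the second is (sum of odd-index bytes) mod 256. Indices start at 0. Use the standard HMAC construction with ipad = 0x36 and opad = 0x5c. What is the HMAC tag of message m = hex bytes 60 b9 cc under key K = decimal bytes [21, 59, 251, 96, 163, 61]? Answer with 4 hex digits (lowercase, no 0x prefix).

Key decimal bytes [21, 59, 251, 96, 163, 61] = 15 3b fb 60 a3 3d is 6 bytes > B = 5, so hash it first: H(key) = b3 d8, then zero-pad to 5 bytes: K' = b3 d8 00 00 00.
K' ⊕ ipad = 85 ee 36 36 36.  K' ⊕ opad = ef 84 5c 5c 5c.
Inner input = (K'⊕ipad) ∥ m = 85 ee 36 36 36 ∥ 60 b9 cc.
Inner hash: even-index sum = 426 mod 256 = 170; odd-index sum = 592 mod 256 = 80 → aa 50.
Outer input = (K'⊕opad) ∥ inner = ef 84 5c 5c 5c ∥ aa 50.
Outer hash (tag): even-index sum = 503 mod 256 = 247; odd-index sum = 394 mod 256 = 138 → f7 8a.

f78a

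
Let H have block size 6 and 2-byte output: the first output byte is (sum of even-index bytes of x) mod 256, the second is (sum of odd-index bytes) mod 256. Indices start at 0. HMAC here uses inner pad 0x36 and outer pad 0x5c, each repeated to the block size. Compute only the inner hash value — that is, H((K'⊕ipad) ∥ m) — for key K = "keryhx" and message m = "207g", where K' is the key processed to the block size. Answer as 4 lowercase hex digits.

Key "keryhx" = 6b 65 72 79 68 78 is exactly B = 6 bytes: K' = 6b 65 72 79 68 78.
K' ⊕ ipad = 5d 53 44 4f 5e 4e.
Inner input = 5d 53 44 4f 5e 4e ∥ 32 30 37 67.
Inner hash: even-index sum = 360 mod 256 = 104; odd-index sum = 391 mod 256 = 135 → 68 87.

6887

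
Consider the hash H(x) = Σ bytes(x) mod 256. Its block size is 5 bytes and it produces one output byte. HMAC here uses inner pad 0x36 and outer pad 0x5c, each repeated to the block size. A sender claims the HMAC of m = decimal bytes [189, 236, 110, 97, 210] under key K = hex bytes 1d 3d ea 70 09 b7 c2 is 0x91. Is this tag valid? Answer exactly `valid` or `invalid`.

invalid

Key hex bytes 1d 3d ea 70 09 b7 c2 is 7 bytes > B = 5, so hash it first: H(key) = 36, then zero-pad to 5 bytes: K' = 36 00 00 00 00.
K' ⊕ ipad = 00 36 36 36 36; K' ⊕ opad = 6a 5c 5c 5c 5c.
Inner hash: sum = 0+54+54+54+54+189+236+110+97+210 = 1058; mod 256 = 34 → 22.
Outer hash (recomputed tag): sum = 106+92+92+92+92+34 = 508; mod 256 = 252 → fc.
Recomputed tag = fc; claimed = 91 → mismatch.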